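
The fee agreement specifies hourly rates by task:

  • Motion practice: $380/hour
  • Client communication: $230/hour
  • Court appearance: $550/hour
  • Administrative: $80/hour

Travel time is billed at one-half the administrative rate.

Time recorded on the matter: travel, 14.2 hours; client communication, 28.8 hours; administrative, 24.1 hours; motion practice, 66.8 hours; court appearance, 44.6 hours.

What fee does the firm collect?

$59,034.00

Motion practice: 66.8 × $380 = $25,384.00
Client communication: 28.8 × $230 = $6,624.00
Court appearance: 44.6 × $550 = $24,530.00
Administrative: 24.1 × $80 = $1,928.00
Subtotal: $25,384.00 + $6,624.00 + $24,530.00 + $1,928.00 = $58,466.00
Travel: 14.2 × ($80 ÷ 2) = 14.2 × $40.00 = $568.00
Total: $58,466.00 + $568.00 = $59,034.00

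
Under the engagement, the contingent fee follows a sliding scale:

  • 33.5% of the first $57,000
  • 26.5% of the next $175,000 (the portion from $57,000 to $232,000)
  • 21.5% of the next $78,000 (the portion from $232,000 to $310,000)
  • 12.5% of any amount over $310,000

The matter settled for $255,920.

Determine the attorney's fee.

$70,612.80

First $57,000 at 33.5% = $19,095.00
Next $175,000 at 26.5% = $46,375.00
Remaining $23,920 at 21.5% = $5,142.80
Fee: $19,095.00 + $46,375.00 + $5,142.80 = $70,612.80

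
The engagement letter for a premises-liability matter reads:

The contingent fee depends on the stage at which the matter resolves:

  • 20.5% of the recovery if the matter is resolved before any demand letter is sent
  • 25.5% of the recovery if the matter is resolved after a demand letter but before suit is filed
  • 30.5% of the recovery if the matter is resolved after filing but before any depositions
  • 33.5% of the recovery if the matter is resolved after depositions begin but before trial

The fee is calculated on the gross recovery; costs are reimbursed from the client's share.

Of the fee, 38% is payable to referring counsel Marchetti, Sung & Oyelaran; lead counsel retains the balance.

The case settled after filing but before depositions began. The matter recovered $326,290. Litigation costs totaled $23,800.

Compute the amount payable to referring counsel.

$37,817.01

Fee base is the gross recovery, $326,290; costs are reimbursed separately.
The matter settled after filing but before depositions began, so the 30.5% rate applies.
$326,290 × 30.5% = $99,518.45
Referral share: 38% of $99,518.45 = $37,817.01; lead counsel retains $99,518.45 − $37,817.01 = $61,701.44.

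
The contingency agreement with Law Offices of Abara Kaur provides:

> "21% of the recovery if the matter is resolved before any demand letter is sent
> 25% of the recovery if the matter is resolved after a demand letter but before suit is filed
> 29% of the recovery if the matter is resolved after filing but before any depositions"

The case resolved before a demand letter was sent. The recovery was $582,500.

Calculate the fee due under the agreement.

The matter resolved before a demand letter was sent, so the 21% rate applies.
$582,500 × 21% = $122,325.00

$122,325.00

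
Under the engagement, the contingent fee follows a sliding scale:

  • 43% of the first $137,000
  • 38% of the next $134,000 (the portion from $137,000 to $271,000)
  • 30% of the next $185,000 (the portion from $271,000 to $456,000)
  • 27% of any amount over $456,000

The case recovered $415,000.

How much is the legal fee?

$153,030.00

First $137,000 at 43% = $58,910.00
Next $134,000 at 38% = $50,920.00
Remaining $144,000 at 30% = $43,200.00
Fee: $58,910.00 + $50,920.00 + $43,200.00 = $153,030.00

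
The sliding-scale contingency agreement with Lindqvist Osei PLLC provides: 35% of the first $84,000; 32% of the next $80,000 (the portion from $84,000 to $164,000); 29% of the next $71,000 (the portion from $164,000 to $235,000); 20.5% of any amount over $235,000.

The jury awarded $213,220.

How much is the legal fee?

$69,273.80

First $84,000 at 35% = $29,400.00
Next $80,000 at 32% = $25,600.00
Remaining $49,220 at 29% = $14,273.80
Fee: $29,400.00 + $25,600.00 + $14,273.80 = $69,273.80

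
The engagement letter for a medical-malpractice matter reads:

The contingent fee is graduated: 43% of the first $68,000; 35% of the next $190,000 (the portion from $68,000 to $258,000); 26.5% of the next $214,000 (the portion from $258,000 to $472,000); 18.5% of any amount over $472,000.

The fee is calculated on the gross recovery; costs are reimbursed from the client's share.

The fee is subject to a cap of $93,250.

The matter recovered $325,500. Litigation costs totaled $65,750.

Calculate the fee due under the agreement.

$93,250.00

Fee base is the gross recovery, $325,500; costs are reimbursed separately.
First $68,000 at 43% = $29,240.00
Next $190,000 at 35% = $66,500.00
Remaining $67,500 at 26.5% = $17,887.50
Fee: $29,240.00 + $66,500.00 + $17,887.50 = $113,627.50
$113,627.50 exceeds the $93,250 cap, so the fee is capped at $93,250.00.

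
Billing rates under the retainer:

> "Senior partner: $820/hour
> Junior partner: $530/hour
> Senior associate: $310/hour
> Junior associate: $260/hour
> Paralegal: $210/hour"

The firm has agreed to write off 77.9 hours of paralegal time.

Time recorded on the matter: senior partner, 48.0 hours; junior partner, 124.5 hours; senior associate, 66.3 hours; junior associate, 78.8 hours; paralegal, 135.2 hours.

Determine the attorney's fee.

$158,419.00

Senior partner: 48.0 × $820 = $39,360.00
Junior partner: 124.5 × $530 = $65,985.00
Senior associate: 66.3 × $310 = $20,553.00
Junior associate: 78.8 × $260 = $20,488.00
Paralegal: 135.2 × $210 = $28,392.00
Subtotal: $174,778.00
Write-off: 77.9 × $210 = $16,359.00
Total: $174,778.00 − $16,359.00 = $158,419.00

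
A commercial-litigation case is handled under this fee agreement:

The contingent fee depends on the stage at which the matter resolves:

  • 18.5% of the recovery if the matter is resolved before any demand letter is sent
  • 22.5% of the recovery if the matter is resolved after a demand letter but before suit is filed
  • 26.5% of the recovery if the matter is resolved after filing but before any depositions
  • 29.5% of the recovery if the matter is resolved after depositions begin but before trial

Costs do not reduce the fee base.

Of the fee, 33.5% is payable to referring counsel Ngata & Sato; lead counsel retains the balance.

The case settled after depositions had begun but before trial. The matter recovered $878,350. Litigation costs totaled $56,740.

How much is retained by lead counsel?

$172,310.31

Fee base is the gross recovery, $878,350; costs are reimbursed separately.
The matter settled after depositions had begun but before trial, so the 29.5% rate applies.
$878,350 × 29.5% = $259,113.25
Referral share: 33.5% of $259,113.25 = $86,802.94; lead counsel retains $259,113.25 − $86,802.94 = $172,310.31.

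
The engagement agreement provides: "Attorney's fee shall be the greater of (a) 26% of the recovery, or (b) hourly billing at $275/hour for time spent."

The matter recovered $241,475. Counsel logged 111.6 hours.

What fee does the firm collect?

(a) 26% of $241,475 = $62,783.50
(b) 111.6 × $275 = $30,690.00
The greater is (a): $62,783.50.

$62,783.50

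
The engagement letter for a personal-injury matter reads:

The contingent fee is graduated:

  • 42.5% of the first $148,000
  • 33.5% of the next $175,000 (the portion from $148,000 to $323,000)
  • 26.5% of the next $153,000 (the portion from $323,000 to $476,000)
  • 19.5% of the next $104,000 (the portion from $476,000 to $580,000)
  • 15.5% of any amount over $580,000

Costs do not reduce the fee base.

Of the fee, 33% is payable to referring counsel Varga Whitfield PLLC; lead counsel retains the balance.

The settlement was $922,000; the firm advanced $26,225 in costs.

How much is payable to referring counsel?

Fee base is the gross recovery, $922,000; costs are reimbursed separately.
First $148,000 at 42.5% = $62,900.00
Next $175,000 at 33.5% = $58,625.00
Next $153,000 at 26.5% = $40,545.00
Next $104,000 at 19.5% = $20,280.00
Remaining $342,000 at 15.5% = $53,010.00
Fee: $62,900.00 + $58,625.00 + $40,545.00 + $20,280.00 + $53,010.00 = $235,360.00
Referral share: 33% of $235,360.00 = $77,668.80; lead counsel retains $235,360.00 − $77,668.80 = $157,691.20.

$77,668.80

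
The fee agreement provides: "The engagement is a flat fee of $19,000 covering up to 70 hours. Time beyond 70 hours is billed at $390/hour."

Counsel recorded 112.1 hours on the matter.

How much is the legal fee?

$35,419.00

Flat fee: $19,000.00
Excess hours: 112.1 − 70 = 42.1
Overrun: 42.1 × $390 = $16,419.00
Total: $19,000.00 + $16,419.00 = $35,419.00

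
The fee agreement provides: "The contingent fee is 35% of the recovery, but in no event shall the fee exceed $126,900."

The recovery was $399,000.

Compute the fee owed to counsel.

$126,900.00

35% of $399,000 = $139,650.00
That exceeds the $126,900 cap, so the fee is capped at $126,900.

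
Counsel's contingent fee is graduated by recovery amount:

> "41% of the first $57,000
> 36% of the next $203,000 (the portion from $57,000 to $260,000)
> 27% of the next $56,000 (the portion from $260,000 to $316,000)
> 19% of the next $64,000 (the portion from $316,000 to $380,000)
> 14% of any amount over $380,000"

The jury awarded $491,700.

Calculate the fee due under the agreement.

$139,368.00

First $57,000 at 41% = $23,370.00
Next $203,000 at 36% = $73,080.00
Next $56,000 at 27% = $15,120.00
Next $64,000 at 19% = $12,160.00
Remaining $111,700 at 14% = $15,638.00
Fee: $23,370.00 + $73,080.00 + $15,120.00 + $12,160.00 + $15,638.00 = $139,368.00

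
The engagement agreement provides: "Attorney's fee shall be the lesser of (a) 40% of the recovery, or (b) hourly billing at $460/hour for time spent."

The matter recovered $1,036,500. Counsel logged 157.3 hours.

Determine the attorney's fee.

(a) 40% of $1,036,500 = $414,600.00
(b) 157.3 × $460 = $72,358.00
The lesser is (b): $72,358.00.

$72,358.00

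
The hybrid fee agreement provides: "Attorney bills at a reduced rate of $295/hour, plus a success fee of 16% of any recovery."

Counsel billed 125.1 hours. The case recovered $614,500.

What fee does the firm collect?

Hourly: 125.1 × $295 = $36,904.50
Success fee: 16% of $614,500 = $98,320.00
Total: $36,904.50 + $98,320.00 = $135,224.50

$135,224.50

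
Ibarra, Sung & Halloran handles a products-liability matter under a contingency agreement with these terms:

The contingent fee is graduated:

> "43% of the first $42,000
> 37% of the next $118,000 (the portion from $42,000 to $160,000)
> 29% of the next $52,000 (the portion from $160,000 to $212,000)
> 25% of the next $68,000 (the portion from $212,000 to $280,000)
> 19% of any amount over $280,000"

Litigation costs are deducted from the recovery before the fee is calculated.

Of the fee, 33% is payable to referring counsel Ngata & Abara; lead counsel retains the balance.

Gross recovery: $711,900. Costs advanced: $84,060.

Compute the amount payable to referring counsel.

$52,763.57

Fee base (net of costs): $711,900 − $84,060 = $627,840
First $42,000 at 43% = $18,060.00
Next $118,000 at 37% = $43,660.00
Next $52,000 at 29% = $15,080.00
Next $68,000 at 25% = $17,000.00
Remaining $347,840 at 19% = $66,089.60
Fee: $18,060.00 + $43,660.00 + $15,080.00 + $17,000.00 + $66,089.60 = $159,889.60
Referral share: 33% of $159,889.60 = $52,763.57; lead counsel retains $159,889.60 − $52,763.57 = $107,126.03.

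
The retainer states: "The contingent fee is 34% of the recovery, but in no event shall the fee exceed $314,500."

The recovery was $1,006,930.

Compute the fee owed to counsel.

34% of $1,006,930 = $342,356.20
That exceeds the $314,500 cap, so the fee is capped at $314,500.

$314,500.00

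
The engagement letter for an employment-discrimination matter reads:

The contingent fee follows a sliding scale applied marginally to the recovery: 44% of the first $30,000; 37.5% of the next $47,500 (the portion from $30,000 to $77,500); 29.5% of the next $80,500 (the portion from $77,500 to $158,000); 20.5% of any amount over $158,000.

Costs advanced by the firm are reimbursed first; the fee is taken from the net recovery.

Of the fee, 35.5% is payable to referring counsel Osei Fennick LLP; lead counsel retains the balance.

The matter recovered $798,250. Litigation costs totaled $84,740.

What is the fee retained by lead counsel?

$108,772.51

Fee base (net of costs): $798,250 − $84,740 = $713,510
First $30,000 at 44% = $13,200.00
Next $47,500 at 37.5% = $17,812.50
Next $80,500 at 29.5% = $23,747.50
Remaining $555,510 at 20.5% = $113,879.55
Fee: $13,200.00 + $17,812.50 + $23,747.50 + $113,879.55 = $168,639.55
Referral share: 35.5% of $168,639.55 = $59,867.04; lead counsel retains $168,639.55 − $59,867.04 = $108,772.51.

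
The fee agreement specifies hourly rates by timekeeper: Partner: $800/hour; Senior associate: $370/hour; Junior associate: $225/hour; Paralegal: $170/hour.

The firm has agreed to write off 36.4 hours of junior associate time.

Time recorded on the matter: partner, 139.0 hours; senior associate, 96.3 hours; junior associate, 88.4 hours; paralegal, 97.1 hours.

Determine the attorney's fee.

$175,038.00

Partner: 139.0 × $800 = $111,200.00
Senior associate: 96.3 × $370 = $35,631.00
Junior associate: 88.4 × $225 = $19,890.00
Paralegal: 97.1 × $170 = $16,507.00
Subtotal: $183,228.00
Write-off: 36.4 × $225 = $8,190.00
Total: $183,228.00 − $8,190.00 = $175,038.00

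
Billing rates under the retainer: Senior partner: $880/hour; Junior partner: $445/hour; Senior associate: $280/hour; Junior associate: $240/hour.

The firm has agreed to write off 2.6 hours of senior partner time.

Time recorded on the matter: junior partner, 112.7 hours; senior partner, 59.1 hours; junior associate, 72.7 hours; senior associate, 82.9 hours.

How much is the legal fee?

Senior partner: 59.1 × $880 = $52,008.00
Junior partner: 112.7 × $445 = $50,151.50
Senior associate: 82.9 × $280 = $23,212.00
Junior associate: 72.7 × $240 = $17,448.00
Subtotal: $142,819.50
Write-off: 2.6 × $880 = $2,288.00
Total: $142,819.50 − $2,288.00 = $140,531.50

$140,531.50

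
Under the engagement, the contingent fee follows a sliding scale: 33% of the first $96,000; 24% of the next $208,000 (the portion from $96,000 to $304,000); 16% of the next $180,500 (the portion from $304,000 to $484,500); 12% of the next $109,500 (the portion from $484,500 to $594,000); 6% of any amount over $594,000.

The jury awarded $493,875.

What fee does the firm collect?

$111,605.00

First $96,000 at 33% = $31,680.00
Next $208,000 at 24% = $49,920.00
Next $180,500 at 16% = $28,880.00
Remaining $9,375 at 12% = $1,125.00
Fee: $31,680.00 + $49,920.00 + $28,880.00 + $1,125.00 = $111,605.00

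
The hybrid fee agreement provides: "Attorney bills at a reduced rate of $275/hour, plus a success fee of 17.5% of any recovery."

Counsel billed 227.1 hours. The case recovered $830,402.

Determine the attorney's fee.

$207,772.85

Hourly: 227.1 × $275 = $62,452.50
Success fee: 17.5% of $830,402 = $145,320.35
Total: $62,452.50 + $145,320.35 = $207,772.85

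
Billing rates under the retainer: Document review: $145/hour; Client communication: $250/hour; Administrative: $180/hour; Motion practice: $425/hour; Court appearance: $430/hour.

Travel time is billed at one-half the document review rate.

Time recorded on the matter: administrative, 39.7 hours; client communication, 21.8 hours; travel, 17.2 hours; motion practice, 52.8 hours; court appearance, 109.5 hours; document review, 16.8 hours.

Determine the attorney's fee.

Document review: 16.8 × $145 = $2,436.00
Client communication: 21.8 × $250 = $5,450.00
Administrative: 39.7 × $180 = $7,146.00
Motion practice: 52.8 × $425 = $22,440.00
Court appearance: 109.5 × $430 = $47,085.00
Subtotal: $2,436.00 + $5,450.00 + $7,146.00 + $22,440.00 + $47,085.00 = $84,557.00
Travel: 17.2 × ($145 ÷ 2) = 17.2 × $72.50 = $1,247.00
Total: $84,557.00 + $1,247.00 = $85,804.00

$85,804.00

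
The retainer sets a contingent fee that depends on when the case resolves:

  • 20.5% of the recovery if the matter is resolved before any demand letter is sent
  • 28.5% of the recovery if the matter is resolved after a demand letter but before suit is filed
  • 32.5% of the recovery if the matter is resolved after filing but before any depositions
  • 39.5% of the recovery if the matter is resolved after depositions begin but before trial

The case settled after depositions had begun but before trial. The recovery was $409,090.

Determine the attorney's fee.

The matter settled after depositions had begun but before trial, so the 39.5% rate applies.
$409,090 × 39.5% = $161,590.55

$161,590.55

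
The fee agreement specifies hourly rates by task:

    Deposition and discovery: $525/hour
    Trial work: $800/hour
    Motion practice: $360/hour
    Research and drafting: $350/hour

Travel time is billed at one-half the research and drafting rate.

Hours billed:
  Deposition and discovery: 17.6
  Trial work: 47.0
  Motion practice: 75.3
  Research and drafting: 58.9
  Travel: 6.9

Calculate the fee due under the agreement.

$95,770.50

Deposition and discovery: 17.6 × $525 = $9,240.00
Trial work: 47.0 × $800 = $37,600.00
Motion practice: 75.3 × $360 = $27,108.00
Research and drafting: 58.9 × $350 = $20,615.00
Subtotal: $9,240.00 + $37,600.00 + $27,108.00 + $20,615.00 = $94,563.00
Travel: 6.9 × ($350 ÷ 2) = 6.9 × $175.00 = $1,207.50
Total: $94,563.00 + $1,207.50 = $95,770.50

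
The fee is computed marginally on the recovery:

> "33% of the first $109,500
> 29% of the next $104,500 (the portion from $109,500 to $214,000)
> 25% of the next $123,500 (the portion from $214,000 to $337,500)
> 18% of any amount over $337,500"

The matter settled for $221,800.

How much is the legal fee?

$68,390.00

First $109,500 at 33% = $36,135.00
Next $104,500 at 29% = $30,305.00
Remaining $7,800 at 25% = $1,950.00
Fee: $36,135.00 + $30,305.00 + $1,950.00 = $68,390.00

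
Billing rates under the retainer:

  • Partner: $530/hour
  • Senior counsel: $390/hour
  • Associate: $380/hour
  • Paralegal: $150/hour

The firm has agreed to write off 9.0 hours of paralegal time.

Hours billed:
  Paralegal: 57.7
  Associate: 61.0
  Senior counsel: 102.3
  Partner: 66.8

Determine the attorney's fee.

Partner: 66.8 × $530 = $35,404.00
Senior counsel: 102.3 × $390 = $39,897.00
Associate: 61.0 × $380 = $23,180.00
Paralegal: 57.7 × $150 = $8,655.00
Subtotal: $107,136.00
Write-off: 9.0 × $150 = $1,350.00
Total: $107,136.00 − $1,350.00 = $105,786.00

$105,786.00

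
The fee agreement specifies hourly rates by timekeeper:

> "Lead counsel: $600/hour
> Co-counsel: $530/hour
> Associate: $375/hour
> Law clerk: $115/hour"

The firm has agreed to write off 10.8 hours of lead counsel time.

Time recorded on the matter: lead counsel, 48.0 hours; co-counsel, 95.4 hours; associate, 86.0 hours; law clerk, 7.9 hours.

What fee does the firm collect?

Lead counsel: 48.0 × $600 = $28,800.00
Co-counsel: 95.4 × $530 = $50,562.00
Associate: 86.0 × $375 = $32,250.00
Law clerk: 7.9 × $115 = $908.50
Subtotal: $112,520.50
Write-off: 10.8 × $600 = $6,480.00
Total: $112,520.50 − $6,480.00 = $106,040.50

$106,040.50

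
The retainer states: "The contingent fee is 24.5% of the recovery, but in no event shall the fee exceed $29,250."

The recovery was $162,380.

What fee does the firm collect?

24.5% of $162,380 = $39,783.10
That exceeds the $29,250 cap, so the fee is capped at $29,250.

$29,250.00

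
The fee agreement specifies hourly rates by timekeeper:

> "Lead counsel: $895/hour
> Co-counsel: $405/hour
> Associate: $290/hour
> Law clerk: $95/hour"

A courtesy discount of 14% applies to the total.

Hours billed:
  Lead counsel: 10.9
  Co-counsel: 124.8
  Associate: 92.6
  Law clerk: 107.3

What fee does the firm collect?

$83,718.42

Lead counsel: 10.9 × $895 = $9,755.50
Co-counsel: 124.8 × $405 = $50,544.00
Associate: 92.6 × $290 = $26,854.00
Law clerk: 107.3 × $95 = $10,193.50
Subtotal: $97,347.00
Less 14% discount: −$13,628.58
Total: $97,347.00 − $13,628.58 = $83,718.42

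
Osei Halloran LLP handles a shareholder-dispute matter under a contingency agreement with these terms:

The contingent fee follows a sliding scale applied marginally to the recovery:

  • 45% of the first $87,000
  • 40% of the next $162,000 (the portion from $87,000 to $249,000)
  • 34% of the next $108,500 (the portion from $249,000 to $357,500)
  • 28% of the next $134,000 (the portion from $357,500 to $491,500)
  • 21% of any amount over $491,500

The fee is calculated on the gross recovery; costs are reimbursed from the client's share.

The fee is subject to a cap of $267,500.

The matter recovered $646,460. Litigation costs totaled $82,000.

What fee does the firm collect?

$210,901.60

Fee base is the gross recovery, $646,460; costs are reimbursed separately.
First $87,000 at 45% = $39,150.00
Next $162,000 at 40% = $64,800.00
Next $108,500 at 34% = $36,890.00
Next $134,000 at 28% = $37,520.00
Remaining $154,960 at 21% = $32,541.60
Fee: $39,150.00 + $64,800.00 + $36,890.00 + $37,520.00 + $32,541.60 = $210,901.60
$210,901.60 is under the $267,500 cap.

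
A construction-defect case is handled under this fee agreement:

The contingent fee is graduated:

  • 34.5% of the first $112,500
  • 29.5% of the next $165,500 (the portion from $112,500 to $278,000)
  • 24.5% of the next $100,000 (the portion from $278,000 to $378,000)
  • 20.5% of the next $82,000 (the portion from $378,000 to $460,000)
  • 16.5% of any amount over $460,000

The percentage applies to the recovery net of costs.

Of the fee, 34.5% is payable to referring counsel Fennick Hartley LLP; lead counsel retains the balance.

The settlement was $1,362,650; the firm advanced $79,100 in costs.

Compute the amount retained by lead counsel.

Fee base (net of costs): $1,362,650 − $79,100 = $1,283,550
First $112,500 at 34.5% = $38,812.50
Next $165,500 at 29.5% = $48,822.50
Next $100,000 at 24.5% = $24,500.00
Next $82,000 at 20.5% = $16,810.00
Remaining $823,550 at 16.5% = $135,885.75
Fee: $38,812.50 + $48,822.50 + $24,500.00 + $16,810.00 + $135,885.75 = $264,830.75
Referral share: 34.5% of $264,830.75 = $91,366.61; lead counsel retains $264,830.75 − $91,366.61 = $173,464.14.

$173,464.14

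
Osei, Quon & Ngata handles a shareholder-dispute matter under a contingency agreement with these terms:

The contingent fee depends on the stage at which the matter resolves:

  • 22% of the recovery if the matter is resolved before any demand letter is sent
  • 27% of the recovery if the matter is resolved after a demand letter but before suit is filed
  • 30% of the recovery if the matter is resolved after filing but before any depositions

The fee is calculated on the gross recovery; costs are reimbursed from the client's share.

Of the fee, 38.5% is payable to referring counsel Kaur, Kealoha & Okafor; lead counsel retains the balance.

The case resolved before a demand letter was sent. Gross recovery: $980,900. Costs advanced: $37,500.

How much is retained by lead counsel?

Fee base is the gross recovery, $980,900; costs are reimbursed separately.
The matter resolved before a demand letter was sent, so the 22% rate applies.
$980,900 × 22% = $215,798.00
Referral share: 38.5% of $215,798.00 = $83,082.23; lead counsel retains $215,798.00 − $83,082.23 = $132,715.77.

$132,715.77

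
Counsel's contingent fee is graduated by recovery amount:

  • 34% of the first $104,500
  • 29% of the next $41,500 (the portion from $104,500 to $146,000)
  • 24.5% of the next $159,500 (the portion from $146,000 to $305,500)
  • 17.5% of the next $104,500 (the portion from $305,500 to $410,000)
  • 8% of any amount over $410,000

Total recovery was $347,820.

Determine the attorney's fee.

$94,048.50

First $104,500 at 34% = $35,530.00
Next $41,500 at 29% = $12,035.00
Next $159,500 at 24.5% = $39,077.50
Remaining $42,320 at 17.5% = $7,406.00
Fee: $35,530.00 + $12,035.00 + $39,077.50 + $7,406.00 = $94,048.50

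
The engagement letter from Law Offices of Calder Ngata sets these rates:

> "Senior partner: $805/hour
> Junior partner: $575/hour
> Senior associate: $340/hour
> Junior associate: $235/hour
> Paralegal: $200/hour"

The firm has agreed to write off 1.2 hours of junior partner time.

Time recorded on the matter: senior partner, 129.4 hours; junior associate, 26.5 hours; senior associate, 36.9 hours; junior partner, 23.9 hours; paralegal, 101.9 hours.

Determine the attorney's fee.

Senior partner: 129.4 × $805 = $104,167.00
Junior partner: 23.9 × $575 = $13,742.50
Senior associate: 36.9 × $340 = $12,546.00
Junior associate: 26.5 × $235 = $6,227.50
Paralegal: 101.9 × $200 = $20,380.00
Subtotal: $157,063.00
Write-off: 1.2 × $575 = $690.00
Total: $157,063.00 − $690.00 = $156,373.00

$156,373.00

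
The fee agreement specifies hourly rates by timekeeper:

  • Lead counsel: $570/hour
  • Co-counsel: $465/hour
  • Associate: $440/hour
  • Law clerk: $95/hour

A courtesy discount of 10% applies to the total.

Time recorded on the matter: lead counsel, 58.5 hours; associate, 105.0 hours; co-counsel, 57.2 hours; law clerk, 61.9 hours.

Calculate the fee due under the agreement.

$100,821.15

Lead counsel: 58.5 × $570 = $33,345.00
Co-counsel: 57.2 × $465 = $26,598.00
Associate: 105.0 × $440 = $46,200.00
Law clerk: 61.9 × $95 = $5,880.50
Subtotal: $112,023.50
Less 10% discount: −$11,202.35
Total: $112,023.50 − $11,202.35 = $100,821.15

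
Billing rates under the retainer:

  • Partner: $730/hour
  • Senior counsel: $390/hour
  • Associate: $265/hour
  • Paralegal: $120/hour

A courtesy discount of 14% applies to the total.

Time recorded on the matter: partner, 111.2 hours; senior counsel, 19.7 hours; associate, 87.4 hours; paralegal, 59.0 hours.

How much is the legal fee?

Partner: 111.2 × $730 = $81,176.00
Senior counsel: 19.7 × $390 = $7,683.00
Associate: 87.4 × $265 = $23,161.00
Paralegal: 59.0 × $120 = $7,080.00
Subtotal: $119,100.00
Less 14% discount: −$16,674.00
Total: $119,100.00 − $16,674.00 = $102,426.00

$102,426.00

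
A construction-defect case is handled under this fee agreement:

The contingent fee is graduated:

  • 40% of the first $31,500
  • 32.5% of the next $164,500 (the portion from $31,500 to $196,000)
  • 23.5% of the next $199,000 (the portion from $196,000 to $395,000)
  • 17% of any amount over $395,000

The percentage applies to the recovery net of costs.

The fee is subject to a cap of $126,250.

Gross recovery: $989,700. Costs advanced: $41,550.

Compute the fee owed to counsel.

$126,250.00

Fee base (net of costs): $989,700 − $41,550 = $948,150
First $31,500 at 40% = $12,600.00
Next $164,500 at 32.5% = $53,462.50
Next $199,000 at 23.5% = $46,765.00
Remaining $553,150 at 17% = $94,035.50
Fee: $12,600.00 + $53,462.50 + $46,765.00 + $94,035.50 = $206,863.00
$206,863.00 exceeds the $126,250 cap, so the fee is capped at $126,250.00.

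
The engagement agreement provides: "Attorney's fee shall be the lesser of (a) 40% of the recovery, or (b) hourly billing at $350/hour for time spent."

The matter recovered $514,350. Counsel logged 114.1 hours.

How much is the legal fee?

(a) 40% of $514,350 = $205,740.00
(b) 114.1 × $350 = $39,935.00
The lesser is (b): $39,935.00.

$39,935.00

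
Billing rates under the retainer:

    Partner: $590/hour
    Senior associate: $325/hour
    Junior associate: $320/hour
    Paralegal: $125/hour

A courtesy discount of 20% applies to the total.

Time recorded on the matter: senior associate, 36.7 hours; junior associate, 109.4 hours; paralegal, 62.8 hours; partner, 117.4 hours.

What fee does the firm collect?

Partner: 117.4 × $590 = $69,266.00
Senior associate: 36.7 × $325 = $11,927.50
Junior associate: 109.4 × $320 = $35,008.00
Paralegal: 62.8 × $125 = $7,850.00
Subtotal: $124,051.50
Less 20% discount: −$24,810.30
Total: $124,051.50 − $24,810.30 = $99,241.20

$99,241.20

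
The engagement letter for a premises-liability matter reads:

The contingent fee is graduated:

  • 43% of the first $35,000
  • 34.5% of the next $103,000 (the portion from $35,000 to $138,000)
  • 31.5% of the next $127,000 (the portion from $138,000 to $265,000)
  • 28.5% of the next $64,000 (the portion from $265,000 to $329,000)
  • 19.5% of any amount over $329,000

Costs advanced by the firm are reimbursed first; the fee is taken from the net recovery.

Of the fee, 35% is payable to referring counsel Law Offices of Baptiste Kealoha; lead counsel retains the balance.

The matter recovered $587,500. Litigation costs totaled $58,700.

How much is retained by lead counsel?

$96,064.15

Fee base (net of costs): $587,500 − $58,700 = $528,800
First $35,000 at 43% = $15,050.00
Next $103,000 at 34.5% = $35,535.00
Next $127,000 at 31.5% = $40,005.00
Next $64,000 at 28.5% = $18,240.00
Remaining $199,800 at 19.5% = $38,961.00
Fee: $15,050.00 + $35,535.00 + $40,005.00 + $18,240.00 + $38,961.00 = $147,791.00
Referral share: 35% of $147,791.00 = $51,726.85; lead counsel retains $147,791.00 − $51,726.85 = $96,064.15.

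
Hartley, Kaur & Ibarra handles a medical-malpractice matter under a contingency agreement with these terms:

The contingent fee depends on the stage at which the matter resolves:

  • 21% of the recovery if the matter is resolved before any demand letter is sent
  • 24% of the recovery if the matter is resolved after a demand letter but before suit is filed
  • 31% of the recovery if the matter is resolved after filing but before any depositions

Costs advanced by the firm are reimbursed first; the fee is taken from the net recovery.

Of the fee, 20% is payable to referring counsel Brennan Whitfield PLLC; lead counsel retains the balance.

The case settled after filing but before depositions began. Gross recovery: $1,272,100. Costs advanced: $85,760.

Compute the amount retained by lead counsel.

Fee base (net of costs): $1,272,100 − $85,760 = $1,186,340
The matter settled after filing but before depositions began, so the 31% rate applies.
$1,186,340 × 31% = $367,765.40
Referral share: 20% of $367,765.40 = $73,553.08; lead counsel retains $367,765.40 − $73,553.08 = $294,212.32.

$294,212.32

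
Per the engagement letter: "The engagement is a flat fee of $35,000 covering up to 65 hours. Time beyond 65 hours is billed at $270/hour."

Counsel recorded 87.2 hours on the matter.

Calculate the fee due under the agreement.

Flat fee: $35,000.00
Excess hours: 87.2 − 65 = 22.2
Overrun: 22.2 × $270 = $5,994.00
Total: $35,000.00 + $5,994.00 = $40,994.00

$40,994.00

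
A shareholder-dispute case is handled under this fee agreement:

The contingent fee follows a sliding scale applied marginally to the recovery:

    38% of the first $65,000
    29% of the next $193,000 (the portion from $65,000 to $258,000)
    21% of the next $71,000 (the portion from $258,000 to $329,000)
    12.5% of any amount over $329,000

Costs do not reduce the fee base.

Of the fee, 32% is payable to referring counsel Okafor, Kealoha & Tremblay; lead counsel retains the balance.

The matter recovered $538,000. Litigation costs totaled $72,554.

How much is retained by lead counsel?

$82,759.40

Fee base is the gross recovery, $538,000; costs are reimbursed separately.
First $65,000 at 38% = $24,700.00
Next $193,000 at 29% = $55,970.00
Next $71,000 at 21% = $14,910.00
Remaining $209,000 at 12.5% = $26,125.00
Fee: $24,700.00 + $55,970.00 + $14,910.00 + $26,125.00 = $121,705.00
Referral share: 32% of $121,705.00 = $38,945.60; lead counsel retains $121,705.00 − $38,945.60 = $82,759.40.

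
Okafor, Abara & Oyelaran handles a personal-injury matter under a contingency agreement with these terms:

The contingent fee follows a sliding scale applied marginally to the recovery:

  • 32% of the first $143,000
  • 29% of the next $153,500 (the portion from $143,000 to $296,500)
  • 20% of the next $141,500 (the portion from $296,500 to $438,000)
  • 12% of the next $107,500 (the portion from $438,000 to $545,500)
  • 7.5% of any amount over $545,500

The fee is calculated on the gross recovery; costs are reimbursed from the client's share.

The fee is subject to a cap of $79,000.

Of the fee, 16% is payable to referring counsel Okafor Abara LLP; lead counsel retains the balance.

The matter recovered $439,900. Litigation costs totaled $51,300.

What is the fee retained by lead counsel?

Fee base is the gross recovery, $439,900; costs are reimbursed separately.
First $143,000 at 32% = $45,760.00
Next $153,500 at 29% = $44,515.00
Next $141,500 at 20% = $28,300.00
Remaining $1,900 at 12% = $228.00
Fee: $45,760.00 + $44,515.00 + $28,300.00 + $228.00 = $118,803.00
$118,803.00 exceeds the $79,000 cap, so the fee is capped at $79,000.00.
Referral share: 16% of $79,000.00 = $12,640.00; lead counsel retains $79,000.00 − $12,640.00 = $66,360.00.

$66,360.00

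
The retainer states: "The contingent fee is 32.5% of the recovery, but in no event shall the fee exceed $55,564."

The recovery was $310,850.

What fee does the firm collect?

$55,564.00

32.5% of $310,850 = $101,026.25
That exceeds the $55,564 cap, so the fee is capped at $55,564.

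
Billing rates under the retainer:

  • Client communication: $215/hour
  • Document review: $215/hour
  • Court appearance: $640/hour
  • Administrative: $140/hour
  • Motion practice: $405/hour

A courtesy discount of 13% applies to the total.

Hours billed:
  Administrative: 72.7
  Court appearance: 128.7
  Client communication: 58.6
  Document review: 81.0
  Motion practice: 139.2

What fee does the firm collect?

Client communication: 58.6 × $215 = $12,599.00
Document review: 81.0 × $215 = $17,415.00
Court appearance: 128.7 × $640 = $82,368.00
Administrative: 72.7 × $140 = $10,178.00
Motion practice: 139.2 × $405 = $56,376.00
Subtotal: $178,936.00
Less 13% discount: −$23,261.68
Total: $178,936.00 − $23,261.68 = $155,674.32

$155,674.32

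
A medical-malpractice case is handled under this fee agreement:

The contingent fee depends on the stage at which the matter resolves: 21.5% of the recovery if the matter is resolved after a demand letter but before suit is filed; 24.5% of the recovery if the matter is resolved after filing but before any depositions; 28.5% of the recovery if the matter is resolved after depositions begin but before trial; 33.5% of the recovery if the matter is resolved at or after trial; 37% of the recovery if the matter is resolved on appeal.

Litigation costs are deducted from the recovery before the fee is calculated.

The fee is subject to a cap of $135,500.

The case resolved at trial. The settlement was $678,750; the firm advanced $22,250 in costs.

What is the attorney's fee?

Fee base (net of costs): $678,750 − $22,250 = $656,500
The matter resolved at trial, so the 33.5% rate applies.
$656,500 × 33.5% = $219,927.50
$219,927.50 exceeds the $135,500 cap, so the fee is capped at $135,500.00.

$135,500.00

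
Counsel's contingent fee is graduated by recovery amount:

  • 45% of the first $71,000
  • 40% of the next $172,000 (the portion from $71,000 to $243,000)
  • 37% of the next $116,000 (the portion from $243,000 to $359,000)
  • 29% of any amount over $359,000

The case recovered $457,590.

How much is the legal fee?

First $71,000 at 45% = $31,950.00
Next $172,000 at 40% = $68,800.00
Next $116,000 at 37% = $42,920.00
Remaining $98,590 at 29% = $28,591.10
Fee: $31,950.00 + $68,800.00 + $42,920.00 + $28,591.10 = $172,261.10

$172,261.10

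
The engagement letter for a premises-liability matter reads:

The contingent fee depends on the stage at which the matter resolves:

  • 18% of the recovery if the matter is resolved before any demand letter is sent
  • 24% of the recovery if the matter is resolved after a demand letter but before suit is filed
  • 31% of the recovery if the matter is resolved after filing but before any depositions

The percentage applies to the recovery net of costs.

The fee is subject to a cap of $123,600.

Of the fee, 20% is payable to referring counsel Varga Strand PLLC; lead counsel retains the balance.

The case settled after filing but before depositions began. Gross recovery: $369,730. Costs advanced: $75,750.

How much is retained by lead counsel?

Fee base (net of costs): $369,730 − $75,750 = $293,980
The matter settled after filing but before depositions began, so the 31% rate applies.
$293,980 × 31% = $91,133.80
$91,133.80 is under the $123,600 cap.
Referral share: 20% of $91,133.80 = $18,226.76; lead counsel retains $91,133.80 − $18,226.76 = $72,907.04.

$72,907.04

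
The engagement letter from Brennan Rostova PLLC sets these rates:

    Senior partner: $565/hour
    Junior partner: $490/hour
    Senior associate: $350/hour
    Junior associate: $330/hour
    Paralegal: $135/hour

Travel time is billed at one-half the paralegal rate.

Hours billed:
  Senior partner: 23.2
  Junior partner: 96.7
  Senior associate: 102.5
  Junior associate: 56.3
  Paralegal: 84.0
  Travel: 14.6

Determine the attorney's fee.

Senior partner: 23.2 × $565 = $13,108.00
Junior partner: 96.7 × $490 = $47,383.00
Senior associate: 102.5 × $350 = $35,875.00
Junior associate: 56.3 × $330 = $18,579.00
Paralegal: 84.0 × $135 = $11,340.00
Subtotal: $13,108.00 + $47,383.00 + $35,875.00 + $18,579.00 + $11,340.00 = $126,285.00
Travel: 14.6 × ($135 ÷ 2) = 14.6 × $67.50 = $985.50
Total: $126,285.00 + $985.50 = $127,270.50

$127,270.50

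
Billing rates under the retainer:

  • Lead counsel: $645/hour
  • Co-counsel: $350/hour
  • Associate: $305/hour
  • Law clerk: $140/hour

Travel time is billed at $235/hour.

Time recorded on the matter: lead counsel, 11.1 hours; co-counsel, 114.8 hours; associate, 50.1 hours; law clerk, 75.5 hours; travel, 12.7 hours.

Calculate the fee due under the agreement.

Lead counsel: 11.1 × $645 = $7,159.50
Co-counsel: 114.8 × $350 = $40,180.00
Associate: 50.1 × $305 = $15,280.50
Law clerk: 75.5 × $140 = $10,570.00
Subtotal: $7,159.50 + $40,180.00 + $15,280.50 + $10,570.00 = $73,190.00
Travel: 12.7 × $235 = $2,984.50
Total: $73,190.00 + $2,984.50 = $76,174.50

$76,174.50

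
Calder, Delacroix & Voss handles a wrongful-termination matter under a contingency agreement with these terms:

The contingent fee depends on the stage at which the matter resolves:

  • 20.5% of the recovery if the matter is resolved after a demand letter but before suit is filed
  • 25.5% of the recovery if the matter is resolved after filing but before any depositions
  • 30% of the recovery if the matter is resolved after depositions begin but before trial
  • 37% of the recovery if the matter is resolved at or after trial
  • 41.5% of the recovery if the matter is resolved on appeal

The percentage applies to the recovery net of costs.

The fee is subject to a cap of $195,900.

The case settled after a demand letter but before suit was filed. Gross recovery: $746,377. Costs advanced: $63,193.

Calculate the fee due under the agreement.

Fee base (net of costs): $746,377 − $63,193 = $683,184
The matter settled after a demand letter but before suit was filed, so the 20.5% rate applies.
$683,184 × 20.5% = $140,052.72
$140,052.72 is under the $195,900 cap.

$140,052.72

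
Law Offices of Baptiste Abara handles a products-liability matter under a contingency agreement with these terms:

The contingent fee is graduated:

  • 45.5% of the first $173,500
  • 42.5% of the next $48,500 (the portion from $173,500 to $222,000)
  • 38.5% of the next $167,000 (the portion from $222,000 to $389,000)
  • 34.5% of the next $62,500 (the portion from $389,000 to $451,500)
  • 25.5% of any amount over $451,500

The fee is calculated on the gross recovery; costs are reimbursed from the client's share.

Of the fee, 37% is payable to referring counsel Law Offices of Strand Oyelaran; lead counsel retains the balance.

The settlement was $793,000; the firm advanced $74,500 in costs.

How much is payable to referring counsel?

Fee base is the gross recovery, $793,000; costs are reimbursed separately.
First $173,500 at 45.5% = $78,942.50
Next $48,500 at 42.5% = $20,612.50
Next $167,000 at 38.5% = $64,295.00
Next $62,500 at 34.5% = $21,562.50
Remaining $341,500 at 25.5% = $87,082.50
Fee: $78,942.50 + $20,612.50 + $64,295.00 + $21,562.50 + $87,082.50 = $272,495.00
Referral share: 37% of $272,495.00 = $100,823.15; lead counsel retains $272,495.00 − $100,823.15 = $171,671.85.

$100,823.15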